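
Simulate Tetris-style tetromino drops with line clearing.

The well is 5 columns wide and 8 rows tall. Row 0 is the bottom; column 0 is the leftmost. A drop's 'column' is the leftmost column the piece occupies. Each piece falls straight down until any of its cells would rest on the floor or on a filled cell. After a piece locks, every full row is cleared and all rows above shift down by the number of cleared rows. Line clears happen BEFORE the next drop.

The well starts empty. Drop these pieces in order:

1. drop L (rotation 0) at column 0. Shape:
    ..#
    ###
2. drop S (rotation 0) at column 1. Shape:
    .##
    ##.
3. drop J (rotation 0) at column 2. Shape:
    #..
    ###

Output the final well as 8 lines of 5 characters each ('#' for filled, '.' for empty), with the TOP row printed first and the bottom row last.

Drop 1: L rot0 at col 0 lands with bottom-row=0; cleared 0 line(s) (total 0); column heights now [1 1 2 0 0], max=2
Drop 2: S rot0 at col 1 lands with bottom-row=2; cleared 0 line(s) (total 0); column heights now [1 3 4 4 0], max=4
Drop 3: J rot0 at col 2 lands with bottom-row=4; cleared 0 line(s) (total 0); column heights now [1 3 6 5 5], max=6

Answer: .....
.....
..#..
..###
..##.
.##..
..#..
###..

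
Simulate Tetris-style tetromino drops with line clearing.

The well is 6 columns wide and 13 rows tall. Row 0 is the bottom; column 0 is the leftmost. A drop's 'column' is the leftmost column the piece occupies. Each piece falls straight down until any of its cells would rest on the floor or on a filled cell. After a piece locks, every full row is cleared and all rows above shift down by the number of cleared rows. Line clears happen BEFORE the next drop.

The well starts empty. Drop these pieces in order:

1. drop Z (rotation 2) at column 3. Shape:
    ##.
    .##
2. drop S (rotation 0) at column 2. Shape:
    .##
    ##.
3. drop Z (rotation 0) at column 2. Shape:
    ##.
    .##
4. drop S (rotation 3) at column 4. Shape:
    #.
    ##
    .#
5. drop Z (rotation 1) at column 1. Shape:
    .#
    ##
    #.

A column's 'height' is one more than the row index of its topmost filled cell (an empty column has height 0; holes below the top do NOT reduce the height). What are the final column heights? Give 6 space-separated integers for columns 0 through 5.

Answer: 0 7 8 6 7 6

Derivation:
Drop 1: Z rot2 at col 3 lands with bottom-row=0; cleared 0 line(s) (total 0); column heights now [0 0 0 2 2 1], max=2
Drop 2: S rot0 at col 2 lands with bottom-row=2; cleared 0 line(s) (total 0); column heights now [0 0 3 4 4 1], max=4
Drop 3: Z rot0 at col 2 lands with bottom-row=4; cleared 0 line(s) (total 0); column heights now [0 0 6 6 5 1], max=6
Drop 4: S rot3 at col 4 lands with bottom-row=4; cleared 0 line(s) (total 0); column heights now [0 0 6 6 7 6], max=7
Drop 5: Z rot1 at col 1 lands with bottom-row=5; cleared 0 line(s) (total 0); column heights now [0 7 8 6 7 6], max=8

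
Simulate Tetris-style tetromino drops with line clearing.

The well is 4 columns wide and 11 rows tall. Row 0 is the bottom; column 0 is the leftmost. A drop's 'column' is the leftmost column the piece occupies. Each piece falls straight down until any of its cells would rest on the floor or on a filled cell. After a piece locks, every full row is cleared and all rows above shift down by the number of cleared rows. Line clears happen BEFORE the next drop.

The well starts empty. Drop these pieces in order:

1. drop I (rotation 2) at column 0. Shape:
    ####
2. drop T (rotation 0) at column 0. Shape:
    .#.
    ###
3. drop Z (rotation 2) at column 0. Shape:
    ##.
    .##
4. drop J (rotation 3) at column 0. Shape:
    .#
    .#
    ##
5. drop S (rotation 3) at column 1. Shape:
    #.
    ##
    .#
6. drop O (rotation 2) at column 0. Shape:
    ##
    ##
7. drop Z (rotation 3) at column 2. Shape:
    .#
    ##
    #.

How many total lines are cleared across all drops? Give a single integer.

Answer: 2

Derivation:
Drop 1: I rot2 at col 0 lands with bottom-row=0; cleared 1 line(s) (total 1); column heights now [0 0 0 0], max=0
Drop 2: T rot0 at col 0 lands with bottom-row=0; cleared 0 line(s) (total 1); column heights now [1 2 1 0], max=2
Drop 3: Z rot2 at col 0 lands with bottom-row=2; cleared 0 line(s) (total 1); column heights now [4 4 3 0], max=4
Drop 4: J rot3 at col 0 lands with bottom-row=4; cleared 0 line(s) (total 1); column heights now [5 7 3 0], max=7
Drop 5: S rot3 at col 1 lands with bottom-row=6; cleared 0 line(s) (total 1); column heights now [5 9 8 0], max=9
Drop 6: O rot2 at col 0 lands with bottom-row=9; cleared 0 line(s) (total 1); column heights now [11 11 8 0], max=11
Drop 7: Z rot3 at col 2 lands with bottom-row=8; cleared 1 line(s) (total 2); column heights now [10 10 9 10], max=10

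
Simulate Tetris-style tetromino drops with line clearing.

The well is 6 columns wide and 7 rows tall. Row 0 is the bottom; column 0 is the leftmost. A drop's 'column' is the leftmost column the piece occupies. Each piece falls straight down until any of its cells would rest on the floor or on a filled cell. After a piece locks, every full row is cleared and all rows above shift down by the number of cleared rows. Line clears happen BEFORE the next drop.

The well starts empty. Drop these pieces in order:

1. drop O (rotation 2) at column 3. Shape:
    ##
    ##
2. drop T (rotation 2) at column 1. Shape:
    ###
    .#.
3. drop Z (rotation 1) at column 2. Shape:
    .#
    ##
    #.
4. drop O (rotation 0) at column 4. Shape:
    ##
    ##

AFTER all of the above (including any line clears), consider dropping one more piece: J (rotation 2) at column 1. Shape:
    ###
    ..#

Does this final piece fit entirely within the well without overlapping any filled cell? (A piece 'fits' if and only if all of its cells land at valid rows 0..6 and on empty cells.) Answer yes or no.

Drop 1: O rot2 at col 3 lands with bottom-row=0; cleared 0 line(s) (total 0); column heights now [0 0 0 2 2 0], max=2
Drop 2: T rot2 at col 1 lands with bottom-row=1; cleared 0 line(s) (total 0); column heights now [0 3 3 3 2 0], max=3
Drop 3: Z rot1 at col 2 lands with bottom-row=3; cleared 0 line(s) (total 0); column heights now [0 3 5 6 2 0], max=6
Drop 4: O rot0 at col 4 lands with bottom-row=2; cleared 0 line(s) (total 0); column heights now [0 3 5 6 4 4], max=6
Test piece J rot2 at col 1 (width 3): heights before test = [0 3 5 6 4 4]; fits = False

Answer: no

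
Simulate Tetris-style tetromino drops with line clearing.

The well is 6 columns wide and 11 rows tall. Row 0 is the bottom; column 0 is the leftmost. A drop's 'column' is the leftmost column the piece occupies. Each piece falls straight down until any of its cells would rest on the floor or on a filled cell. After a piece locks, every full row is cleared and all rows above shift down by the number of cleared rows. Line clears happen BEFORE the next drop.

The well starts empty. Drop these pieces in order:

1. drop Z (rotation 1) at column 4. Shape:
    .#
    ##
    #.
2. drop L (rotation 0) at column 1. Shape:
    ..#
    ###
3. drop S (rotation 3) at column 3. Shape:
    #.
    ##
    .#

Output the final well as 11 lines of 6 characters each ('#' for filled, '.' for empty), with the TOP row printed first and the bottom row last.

Answer: ......
......
......
......
......
......
...#..
...##.
....##
...###
.####.

Derivation:
Drop 1: Z rot1 at col 4 lands with bottom-row=0; cleared 0 line(s) (total 0); column heights now [0 0 0 0 2 3], max=3
Drop 2: L rot0 at col 1 lands with bottom-row=0; cleared 0 line(s) (total 0); column heights now [0 1 1 2 2 3], max=3
Drop 3: S rot3 at col 3 lands with bottom-row=2; cleared 0 line(s) (total 0); column heights now [0 1 1 5 4 3], max=5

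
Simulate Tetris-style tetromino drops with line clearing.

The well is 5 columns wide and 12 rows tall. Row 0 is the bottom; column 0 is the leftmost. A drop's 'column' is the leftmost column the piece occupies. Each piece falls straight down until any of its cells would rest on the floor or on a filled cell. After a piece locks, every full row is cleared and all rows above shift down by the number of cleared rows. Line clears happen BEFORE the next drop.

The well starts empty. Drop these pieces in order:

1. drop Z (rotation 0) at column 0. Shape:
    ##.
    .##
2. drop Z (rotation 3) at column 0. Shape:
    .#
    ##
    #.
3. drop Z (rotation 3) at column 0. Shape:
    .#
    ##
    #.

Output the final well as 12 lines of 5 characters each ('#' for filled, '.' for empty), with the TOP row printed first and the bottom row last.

Answer: .....
.....
.....
.....
.....
.#...
##...
##...
##...
#....
##...
.##..

Derivation:
Drop 1: Z rot0 at col 0 lands with bottom-row=0; cleared 0 line(s) (total 0); column heights now [2 2 1 0 0], max=2
Drop 2: Z rot3 at col 0 lands with bottom-row=2; cleared 0 line(s) (total 0); column heights now [4 5 1 0 0], max=5
Drop 3: Z rot3 at col 0 lands with bottom-row=4; cleared 0 line(s) (total 0); column heights now [6 7 1 0 0], max=7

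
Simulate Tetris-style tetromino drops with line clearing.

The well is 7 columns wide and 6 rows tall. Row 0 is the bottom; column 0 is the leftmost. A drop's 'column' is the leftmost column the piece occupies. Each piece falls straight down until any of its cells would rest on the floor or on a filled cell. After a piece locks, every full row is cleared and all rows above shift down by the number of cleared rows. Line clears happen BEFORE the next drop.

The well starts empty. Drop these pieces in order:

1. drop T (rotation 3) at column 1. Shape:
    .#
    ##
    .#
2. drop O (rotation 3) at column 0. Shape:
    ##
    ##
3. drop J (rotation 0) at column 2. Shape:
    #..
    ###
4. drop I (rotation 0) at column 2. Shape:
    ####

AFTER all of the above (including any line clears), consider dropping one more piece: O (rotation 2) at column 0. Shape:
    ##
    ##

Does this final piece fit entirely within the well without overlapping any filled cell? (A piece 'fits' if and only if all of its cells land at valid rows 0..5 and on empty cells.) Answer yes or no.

Drop 1: T rot3 at col 1 lands with bottom-row=0; cleared 0 line(s) (total 0); column heights now [0 2 3 0 0 0 0], max=3
Drop 2: O rot3 at col 0 lands with bottom-row=2; cleared 0 line(s) (total 0); column heights now [4 4 3 0 0 0 0], max=4
Drop 3: J rot0 at col 2 lands with bottom-row=3; cleared 0 line(s) (total 0); column heights now [4 4 5 4 4 0 0], max=5
Drop 4: I rot0 at col 2 lands with bottom-row=5; cleared 0 line(s) (total 0); column heights now [4 4 6 6 6 6 0], max=6
Test piece O rot2 at col 0 (width 2): heights before test = [4 4 6 6 6 6 0]; fits = True

Answer: yes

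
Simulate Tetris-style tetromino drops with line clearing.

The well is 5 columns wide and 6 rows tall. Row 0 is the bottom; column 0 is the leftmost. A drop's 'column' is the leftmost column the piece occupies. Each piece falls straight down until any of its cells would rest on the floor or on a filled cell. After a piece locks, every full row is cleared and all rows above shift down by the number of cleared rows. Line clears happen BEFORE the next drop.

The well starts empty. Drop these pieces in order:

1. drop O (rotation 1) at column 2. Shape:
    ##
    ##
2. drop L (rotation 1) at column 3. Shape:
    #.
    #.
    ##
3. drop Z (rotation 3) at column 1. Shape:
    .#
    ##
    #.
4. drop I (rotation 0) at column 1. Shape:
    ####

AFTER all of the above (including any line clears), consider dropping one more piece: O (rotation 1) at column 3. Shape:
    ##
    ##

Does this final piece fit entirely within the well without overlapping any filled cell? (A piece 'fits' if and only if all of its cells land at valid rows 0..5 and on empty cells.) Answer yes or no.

Drop 1: O rot1 at col 2 lands with bottom-row=0; cleared 0 line(s) (total 0); column heights now [0 0 2 2 0], max=2
Drop 2: L rot1 at col 3 lands with bottom-row=2; cleared 0 line(s) (total 0); column heights now [0 0 2 5 3], max=5
Drop 3: Z rot3 at col 1 lands with bottom-row=1; cleared 0 line(s) (total 0); column heights now [0 3 4 5 3], max=5
Drop 4: I rot0 at col 1 lands with bottom-row=5; cleared 0 line(s) (total 0); column heights now [0 6 6 6 6], max=6
Test piece O rot1 at col 3 (width 2): heights before test = [0 6 6 6 6]; fits = False

Answer: no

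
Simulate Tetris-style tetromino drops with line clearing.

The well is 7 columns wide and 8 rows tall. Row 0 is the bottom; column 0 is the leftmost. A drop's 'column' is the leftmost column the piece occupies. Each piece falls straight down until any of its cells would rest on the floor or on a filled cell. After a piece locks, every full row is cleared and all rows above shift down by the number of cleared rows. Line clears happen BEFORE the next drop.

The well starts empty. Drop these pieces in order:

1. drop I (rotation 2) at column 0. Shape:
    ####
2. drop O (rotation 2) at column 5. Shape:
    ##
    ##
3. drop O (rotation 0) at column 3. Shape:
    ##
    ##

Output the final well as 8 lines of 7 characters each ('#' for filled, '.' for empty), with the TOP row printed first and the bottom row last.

Drop 1: I rot2 at col 0 lands with bottom-row=0; cleared 0 line(s) (total 0); column heights now [1 1 1 1 0 0 0], max=1
Drop 2: O rot2 at col 5 lands with bottom-row=0; cleared 0 line(s) (total 0); column heights now [1 1 1 1 0 2 2], max=2
Drop 3: O rot0 at col 3 lands with bottom-row=1; cleared 0 line(s) (total 0); column heights now [1 1 1 3 3 2 2], max=3

Answer: .......
.......
.......
.......
.......
...##..
...####
####.##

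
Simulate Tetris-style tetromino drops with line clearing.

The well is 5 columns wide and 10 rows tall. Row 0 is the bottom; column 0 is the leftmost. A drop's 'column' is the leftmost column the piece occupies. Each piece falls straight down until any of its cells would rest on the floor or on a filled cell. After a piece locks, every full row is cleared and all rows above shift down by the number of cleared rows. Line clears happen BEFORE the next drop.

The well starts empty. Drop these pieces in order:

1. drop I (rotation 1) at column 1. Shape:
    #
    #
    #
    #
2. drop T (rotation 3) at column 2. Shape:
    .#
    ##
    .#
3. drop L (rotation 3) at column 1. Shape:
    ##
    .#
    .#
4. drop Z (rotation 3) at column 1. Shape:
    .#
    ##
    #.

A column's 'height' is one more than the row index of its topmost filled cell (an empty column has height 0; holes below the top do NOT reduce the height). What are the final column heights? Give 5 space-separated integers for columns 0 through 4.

Answer: 0 7 8 3 0

Derivation:
Drop 1: I rot1 at col 1 lands with bottom-row=0; cleared 0 line(s) (total 0); column heights now [0 4 0 0 0], max=4
Drop 2: T rot3 at col 2 lands with bottom-row=0; cleared 0 line(s) (total 0); column heights now [0 4 2 3 0], max=4
Drop 3: L rot3 at col 1 lands with bottom-row=2; cleared 0 line(s) (total 0); column heights now [0 5 5 3 0], max=5
Drop 4: Z rot3 at col 1 lands with bottom-row=5; cleared 0 line(s) (total 0); column heights now [0 7 8 3 0], max=8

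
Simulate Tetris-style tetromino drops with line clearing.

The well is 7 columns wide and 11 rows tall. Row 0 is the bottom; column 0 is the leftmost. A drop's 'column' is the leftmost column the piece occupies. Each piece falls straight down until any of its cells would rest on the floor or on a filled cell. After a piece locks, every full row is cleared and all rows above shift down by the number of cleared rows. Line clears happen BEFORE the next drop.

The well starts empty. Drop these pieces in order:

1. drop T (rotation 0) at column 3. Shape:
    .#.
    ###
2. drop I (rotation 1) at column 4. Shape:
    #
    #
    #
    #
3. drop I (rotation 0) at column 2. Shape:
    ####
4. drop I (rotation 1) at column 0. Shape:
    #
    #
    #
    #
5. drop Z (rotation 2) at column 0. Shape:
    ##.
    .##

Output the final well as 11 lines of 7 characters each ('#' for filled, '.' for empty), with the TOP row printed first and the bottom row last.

Answer: .......
.......
##.....
.##....
..####.
....#..
....#..
#...#..
#...#..
#...#..
#..###.

Derivation:
Drop 1: T rot0 at col 3 lands with bottom-row=0; cleared 0 line(s) (total 0); column heights now [0 0 0 1 2 1 0], max=2
Drop 2: I rot1 at col 4 lands with bottom-row=2; cleared 0 line(s) (total 0); column heights now [0 0 0 1 6 1 0], max=6
Drop 3: I rot0 at col 2 lands with bottom-row=6; cleared 0 line(s) (total 0); column heights now [0 0 7 7 7 7 0], max=7
Drop 4: I rot1 at col 0 lands with bottom-row=0; cleared 0 line(s) (total 0); column heights now [4 0 7 7 7 7 0], max=7
Drop 5: Z rot2 at col 0 lands with bottom-row=7; cleared 0 line(s) (total 0); column heights now [9 9 8 7 7 7 0], max=9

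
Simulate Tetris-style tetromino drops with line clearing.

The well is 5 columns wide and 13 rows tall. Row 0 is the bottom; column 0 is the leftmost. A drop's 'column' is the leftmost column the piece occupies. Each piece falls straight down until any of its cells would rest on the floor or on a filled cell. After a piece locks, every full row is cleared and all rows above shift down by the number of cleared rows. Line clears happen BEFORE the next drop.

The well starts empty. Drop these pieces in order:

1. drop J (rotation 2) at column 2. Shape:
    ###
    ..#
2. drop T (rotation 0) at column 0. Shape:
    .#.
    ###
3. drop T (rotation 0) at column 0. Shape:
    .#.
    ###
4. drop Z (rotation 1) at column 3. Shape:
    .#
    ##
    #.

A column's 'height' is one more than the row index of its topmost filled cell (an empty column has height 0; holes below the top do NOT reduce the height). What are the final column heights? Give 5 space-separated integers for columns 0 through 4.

Answer: 5 6 5 4 5

Derivation:
Drop 1: J rot2 at col 2 lands with bottom-row=0; cleared 0 line(s) (total 0); column heights now [0 0 2 2 2], max=2
Drop 2: T rot0 at col 0 lands with bottom-row=2; cleared 0 line(s) (total 0); column heights now [3 4 3 2 2], max=4
Drop 3: T rot0 at col 0 lands with bottom-row=4; cleared 0 line(s) (total 0); column heights now [5 6 5 2 2], max=6
Drop 4: Z rot1 at col 3 lands with bottom-row=2; cleared 0 line(s) (total 0); column heights now [5 6 5 4 5], max=6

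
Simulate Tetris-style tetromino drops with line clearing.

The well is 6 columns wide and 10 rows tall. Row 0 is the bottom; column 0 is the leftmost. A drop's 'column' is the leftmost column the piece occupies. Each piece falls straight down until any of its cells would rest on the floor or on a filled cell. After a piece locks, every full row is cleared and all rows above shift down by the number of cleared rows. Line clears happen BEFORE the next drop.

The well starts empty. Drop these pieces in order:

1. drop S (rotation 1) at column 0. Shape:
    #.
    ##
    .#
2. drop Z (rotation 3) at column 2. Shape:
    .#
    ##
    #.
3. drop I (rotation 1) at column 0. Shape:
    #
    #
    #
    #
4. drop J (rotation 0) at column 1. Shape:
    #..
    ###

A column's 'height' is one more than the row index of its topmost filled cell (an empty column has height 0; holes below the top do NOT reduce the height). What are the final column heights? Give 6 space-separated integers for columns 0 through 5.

Answer: 7 5 4 4 0 0

Derivation:
Drop 1: S rot1 at col 0 lands with bottom-row=0; cleared 0 line(s) (total 0); column heights now [3 2 0 0 0 0], max=3
Drop 2: Z rot3 at col 2 lands with bottom-row=0; cleared 0 line(s) (total 0); column heights now [3 2 2 3 0 0], max=3
Drop 3: I rot1 at col 0 lands with bottom-row=3; cleared 0 line(s) (total 0); column heights now [7 2 2 3 0 0], max=7
Drop 4: J rot0 at col 1 lands with bottom-row=3; cleared 0 line(s) (total 0); column heights now [7 5 4 4 0 0], max=7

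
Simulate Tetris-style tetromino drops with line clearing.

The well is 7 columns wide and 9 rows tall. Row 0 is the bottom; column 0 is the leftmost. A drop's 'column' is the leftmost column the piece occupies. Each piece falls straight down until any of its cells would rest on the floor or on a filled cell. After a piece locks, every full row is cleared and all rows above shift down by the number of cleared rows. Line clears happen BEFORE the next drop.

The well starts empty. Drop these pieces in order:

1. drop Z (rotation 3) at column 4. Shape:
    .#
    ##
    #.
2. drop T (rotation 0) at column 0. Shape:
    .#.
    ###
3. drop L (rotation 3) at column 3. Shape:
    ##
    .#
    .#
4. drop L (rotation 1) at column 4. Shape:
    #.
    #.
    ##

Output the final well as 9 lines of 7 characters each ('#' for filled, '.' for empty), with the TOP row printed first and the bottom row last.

Drop 1: Z rot3 at col 4 lands with bottom-row=0; cleared 0 line(s) (total 0); column heights now [0 0 0 0 2 3 0], max=3
Drop 2: T rot0 at col 0 lands with bottom-row=0; cleared 0 line(s) (total 0); column heights now [1 2 1 0 2 3 0], max=3
Drop 3: L rot3 at col 3 lands with bottom-row=2; cleared 0 line(s) (total 0); column heights now [1 2 1 5 5 3 0], max=5
Drop 4: L rot1 at col 4 lands with bottom-row=5; cleared 0 line(s) (total 0); column heights now [1 2 1 5 8 6 0], max=8

Answer: .......
....#..
....#..
....##.
...##..
....#..
....##.
.#..##.
###.#..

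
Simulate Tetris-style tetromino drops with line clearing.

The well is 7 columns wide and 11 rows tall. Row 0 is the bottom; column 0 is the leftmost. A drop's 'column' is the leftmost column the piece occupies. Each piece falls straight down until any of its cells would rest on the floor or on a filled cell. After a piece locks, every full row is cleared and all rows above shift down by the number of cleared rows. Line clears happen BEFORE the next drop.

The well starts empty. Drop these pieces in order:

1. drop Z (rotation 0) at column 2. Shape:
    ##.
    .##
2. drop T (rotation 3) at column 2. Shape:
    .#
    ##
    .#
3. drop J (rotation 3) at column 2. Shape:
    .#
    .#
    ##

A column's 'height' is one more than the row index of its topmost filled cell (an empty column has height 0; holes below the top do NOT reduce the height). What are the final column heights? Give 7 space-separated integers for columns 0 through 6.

Answer: 0 0 6 8 1 0 0

Derivation:
Drop 1: Z rot0 at col 2 lands with bottom-row=0; cleared 0 line(s) (total 0); column heights now [0 0 2 2 1 0 0], max=2
Drop 2: T rot3 at col 2 lands with bottom-row=2; cleared 0 line(s) (total 0); column heights now [0 0 4 5 1 0 0], max=5
Drop 3: J rot3 at col 2 lands with bottom-row=5; cleared 0 line(s) (total 0); column heights now [0 0 6 8 1 0 0], max=8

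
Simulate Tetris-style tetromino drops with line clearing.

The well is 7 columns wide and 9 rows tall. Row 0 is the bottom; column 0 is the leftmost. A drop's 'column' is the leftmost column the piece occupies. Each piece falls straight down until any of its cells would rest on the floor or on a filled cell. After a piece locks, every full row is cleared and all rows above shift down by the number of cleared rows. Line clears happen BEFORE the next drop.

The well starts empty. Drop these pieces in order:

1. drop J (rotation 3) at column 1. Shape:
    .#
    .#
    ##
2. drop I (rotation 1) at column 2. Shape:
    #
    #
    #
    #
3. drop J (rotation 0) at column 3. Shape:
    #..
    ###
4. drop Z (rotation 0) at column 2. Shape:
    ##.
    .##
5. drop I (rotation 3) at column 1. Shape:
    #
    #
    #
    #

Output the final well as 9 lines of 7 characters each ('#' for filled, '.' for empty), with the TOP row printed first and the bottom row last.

Answer: .......
..##...
..###..
..#....
.##....
.##....
.##....
.###...
.#####.

Derivation:
Drop 1: J rot3 at col 1 lands with bottom-row=0; cleared 0 line(s) (total 0); column heights now [0 1 3 0 0 0 0], max=3
Drop 2: I rot1 at col 2 lands with bottom-row=3; cleared 0 line(s) (total 0); column heights now [0 1 7 0 0 0 0], max=7
Drop 3: J rot0 at col 3 lands with bottom-row=0; cleared 0 line(s) (total 0); column heights now [0 1 7 2 1 1 0], max=7
Drop 4: Z rot0 at col 2 lands with bottom-row=6; cleared 0 line(s) (total 0); column heights now [0 1 8 8 7 1 0], max=8
Drop 5: I rot3 at col 1 lands with bottom-row=1; cleared 0 line(s) (total 0); column heights now [0 5 8 8 7 1 0], max=8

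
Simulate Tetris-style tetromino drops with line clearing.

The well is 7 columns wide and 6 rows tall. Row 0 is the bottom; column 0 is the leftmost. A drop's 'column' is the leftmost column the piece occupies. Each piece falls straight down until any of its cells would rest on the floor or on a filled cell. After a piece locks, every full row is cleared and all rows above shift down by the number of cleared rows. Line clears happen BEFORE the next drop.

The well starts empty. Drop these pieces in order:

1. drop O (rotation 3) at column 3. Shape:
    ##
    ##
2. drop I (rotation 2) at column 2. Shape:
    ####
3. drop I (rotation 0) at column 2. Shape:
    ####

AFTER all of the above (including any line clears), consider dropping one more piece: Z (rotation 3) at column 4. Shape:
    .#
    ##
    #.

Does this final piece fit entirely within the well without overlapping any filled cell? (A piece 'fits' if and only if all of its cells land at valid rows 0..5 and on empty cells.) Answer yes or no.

Answer: no

Derivation:
Drop 1: O rot3 at col 3 lands with bottom-row=0; cleared 0 line(s) (total 0); column heights now [0 0 0 2 2 0 0], max=2
Drop 2: I rot2 at col 2 lands with bottom-row=2; cleared 0 line(s) (total 0); column heights now [0 0 3 3 3 3 0], max=3
Drop 3: I rot0 at col 2 lands with bottom-row=3; cleared 0 line(s) (total 0); column heights now [0 0 4 4 4 4 0], max=4
Test piece Z rot3 at col 4 (width 2): heights before test = [0 0 4 4 4 4 0]; fits = False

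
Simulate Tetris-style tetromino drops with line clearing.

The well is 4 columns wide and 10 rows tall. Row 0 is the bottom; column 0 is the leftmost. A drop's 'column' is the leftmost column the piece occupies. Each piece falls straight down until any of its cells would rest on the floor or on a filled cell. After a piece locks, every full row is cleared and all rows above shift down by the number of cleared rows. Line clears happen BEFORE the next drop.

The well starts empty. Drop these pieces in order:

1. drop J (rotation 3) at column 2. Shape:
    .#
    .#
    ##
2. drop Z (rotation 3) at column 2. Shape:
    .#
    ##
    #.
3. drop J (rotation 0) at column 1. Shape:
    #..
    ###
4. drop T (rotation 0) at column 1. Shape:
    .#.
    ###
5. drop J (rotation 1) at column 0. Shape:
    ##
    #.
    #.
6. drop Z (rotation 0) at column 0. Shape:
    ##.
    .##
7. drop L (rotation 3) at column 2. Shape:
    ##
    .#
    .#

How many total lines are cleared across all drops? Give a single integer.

Answer: 3

Derivation:
Drop 1: J rot3 at col 2 lands with bottom-row=0; cleared 0 line(s) (total 0); column heights now [0 0 1 3], max=3
Drop 2: Z rot3 at col 2 lands with bottom-row=2; cleared 0 line(s) (total 0); column heights now [0 0 4 5], max=5
Drop 3: J rot0 at col 1 lands with bottom-row=5; cleared 0 line(s) (total 0); column heights now [0 7 6 6], max=7
Drop 4: T rot0 at col 1 lands with bottom-row=7; cleared 0 line(s) (total 0); column heights now [0 8 9 8], max=9
Drop 5: J rot1 at col 0 lands with bottom-row=6; cleared 1 line(s) (total 1); column heights now [8 8 8 6], max=8
Drop 6: Z rot0 at col 0 lands with bottom-row=8; cleared 0 line(s) (total 1); column heights now [10 10 9 6], max=10
Drop 7: L rot3 at col 2 lands with bottom-row=7; cleared 2 line(s) (total 3); column heights now [7 8 8 8], max=8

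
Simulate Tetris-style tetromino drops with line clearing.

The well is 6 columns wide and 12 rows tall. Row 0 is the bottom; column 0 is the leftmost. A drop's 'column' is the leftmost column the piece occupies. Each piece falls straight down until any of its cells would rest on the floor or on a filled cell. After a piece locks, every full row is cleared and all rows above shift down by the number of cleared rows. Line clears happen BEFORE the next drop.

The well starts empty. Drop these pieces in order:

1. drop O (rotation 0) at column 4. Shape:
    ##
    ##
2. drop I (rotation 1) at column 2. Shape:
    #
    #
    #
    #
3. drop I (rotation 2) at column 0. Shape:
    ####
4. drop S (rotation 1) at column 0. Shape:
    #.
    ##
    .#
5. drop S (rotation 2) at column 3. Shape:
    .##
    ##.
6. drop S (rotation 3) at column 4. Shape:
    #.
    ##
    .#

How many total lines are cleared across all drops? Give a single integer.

Answer: 0

Derivation:
Drop 1: O rot0 at col 4 lands with bottom-row=0; cleared 0 line(s) (total 0); column heights now [0 0 0 0 2 2], max=2
Drop 2: I rot1 at col 2 lands with bottom-row=0; cleared 0 line(s) (total 0); column heights now [0 0 4 0 2 2], max=4
Drop 3: I rot2 at col 0 lands with bottom-row=4; cleared 0 line(s) (total 0); column heights now [5 5 5 5 2 2], max=5
Drop 4: S rot1 at col 0 lands with bottom-row=5; cleared 0 line(s) (total 0); column heights now [8 7 5 5 2 2], max=8
Drop 5: S rot2 at col 3 lands with bottom-row=5; cleared 0 line(s) (total 0); column heights now [8 7 5 6 7 7], max=8
Drop 6: S rot3 at col 4 lands with bottom-row=7; cleared 0 line(s) (total 0); column heights now [8 7 5 6 10 9], max=10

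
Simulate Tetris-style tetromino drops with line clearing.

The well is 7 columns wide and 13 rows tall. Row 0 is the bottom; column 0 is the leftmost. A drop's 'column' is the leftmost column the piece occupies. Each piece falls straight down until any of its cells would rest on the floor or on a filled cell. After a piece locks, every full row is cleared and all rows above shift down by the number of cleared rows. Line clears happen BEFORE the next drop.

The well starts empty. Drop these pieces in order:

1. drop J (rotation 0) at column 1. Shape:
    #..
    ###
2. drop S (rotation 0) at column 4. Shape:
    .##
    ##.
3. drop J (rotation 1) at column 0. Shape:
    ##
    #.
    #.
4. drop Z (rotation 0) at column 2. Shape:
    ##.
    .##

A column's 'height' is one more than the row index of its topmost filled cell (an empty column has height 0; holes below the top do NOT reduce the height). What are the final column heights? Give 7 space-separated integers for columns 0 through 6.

Drop 1: J rot0 at col 1 lands with bottom-row=0; cleared 0 line(s) (total 0); column heights now [0 2 1 1 0 0 0], max=2
Drop 2: S rot0 at col 4 lands with bottom-row=0; cleared 0 line(s) (total 0); column heights now [0 2 1 1 1 2 2], max=2
Drop 3: J rot1 at col 0 lands with bottom-row=0; cleared 0 line(s) (total 0); column heights now [3 3 1 1 1 2 2], max=3
Drop 4: Z rot0 at col 2 lands with bottom-row=1; cleared 0 line(s) (total 0); column heights now [3 3 3 3 2 2 2], max=3

Answer: 3 3 3 3 2 2 2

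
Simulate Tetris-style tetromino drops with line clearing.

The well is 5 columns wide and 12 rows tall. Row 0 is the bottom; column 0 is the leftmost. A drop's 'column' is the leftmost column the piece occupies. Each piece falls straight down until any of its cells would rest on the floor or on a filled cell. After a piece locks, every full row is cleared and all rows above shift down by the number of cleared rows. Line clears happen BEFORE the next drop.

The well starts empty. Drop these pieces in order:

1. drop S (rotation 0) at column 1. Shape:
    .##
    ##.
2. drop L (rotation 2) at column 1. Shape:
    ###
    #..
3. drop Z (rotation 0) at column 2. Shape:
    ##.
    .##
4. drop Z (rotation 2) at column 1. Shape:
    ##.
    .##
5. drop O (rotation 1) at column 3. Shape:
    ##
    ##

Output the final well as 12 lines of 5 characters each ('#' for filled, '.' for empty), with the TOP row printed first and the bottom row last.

Drop 1: S rot0 at col 1 lands with bottom-row=0; cleared 0 line(s) (total 0); column heights now [0 1 2 2 0], max=2
Drop 2: L rot2 at col 1 lands with bottom-row=1; cleared 0 line(s) (total 0); column heights now [0 3 3 3 0], max=3
Drop 3: Z rot0 at col 2 lands with bottom-row=3; cleared 0 line(s) (total 0); column heights now [0 3 5 5 4], max=5
Drop 4: Z rot2 at col 1 lands with bottom-row=5; cleared 0 line(s) (total 0); column heights now [0 7 7 6 4], max=7
Drop 5: O rot1 at col 3 lands with bottom-row=6; cleared 0 line(s) (total 0); column heights now [0 7 7 8 8], max=8

Answer: .....
.....
.....
.....
...##
.####
..##.
..##.
...##
.###.
.###.
.##..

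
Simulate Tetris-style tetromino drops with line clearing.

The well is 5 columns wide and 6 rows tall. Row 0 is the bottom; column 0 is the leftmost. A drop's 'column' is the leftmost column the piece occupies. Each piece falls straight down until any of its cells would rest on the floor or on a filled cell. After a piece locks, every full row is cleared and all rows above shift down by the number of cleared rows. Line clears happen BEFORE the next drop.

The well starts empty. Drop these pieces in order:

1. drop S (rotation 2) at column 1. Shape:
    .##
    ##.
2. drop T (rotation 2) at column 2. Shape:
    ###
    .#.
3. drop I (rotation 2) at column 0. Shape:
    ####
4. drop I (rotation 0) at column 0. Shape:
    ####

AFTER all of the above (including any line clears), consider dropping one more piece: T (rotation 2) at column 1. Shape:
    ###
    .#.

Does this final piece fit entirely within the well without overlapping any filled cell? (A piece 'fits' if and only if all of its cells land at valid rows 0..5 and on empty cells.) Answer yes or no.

Answer: no

Derivation:
Drop 1: S rot2 at col 1 lands with bottom-row=0; cleared 0 line(s) (total 0); column heights now [0 1 2 2 0], max=2
Drop 2: T rot2 at col 2 lands with bottom-row=2; cleared 0 line(s) (total 0); column heights now [0 1 4 4 4], max=4
Drop 3: I rot2 at col 0 lands with bottom-row=4; cleared 0 line(s) (total 0); column heights now [5 5 5 5 4], max=5
Drop 4: I rot0 at col 0 lands with bottom-row=5; cleared 0 line(s) (total 0); column heights now [6 6 6 6 4], max=6
Test piece T rot2 at col 1 (width 3): heights before test = [6 6 6 6 4]; fits = False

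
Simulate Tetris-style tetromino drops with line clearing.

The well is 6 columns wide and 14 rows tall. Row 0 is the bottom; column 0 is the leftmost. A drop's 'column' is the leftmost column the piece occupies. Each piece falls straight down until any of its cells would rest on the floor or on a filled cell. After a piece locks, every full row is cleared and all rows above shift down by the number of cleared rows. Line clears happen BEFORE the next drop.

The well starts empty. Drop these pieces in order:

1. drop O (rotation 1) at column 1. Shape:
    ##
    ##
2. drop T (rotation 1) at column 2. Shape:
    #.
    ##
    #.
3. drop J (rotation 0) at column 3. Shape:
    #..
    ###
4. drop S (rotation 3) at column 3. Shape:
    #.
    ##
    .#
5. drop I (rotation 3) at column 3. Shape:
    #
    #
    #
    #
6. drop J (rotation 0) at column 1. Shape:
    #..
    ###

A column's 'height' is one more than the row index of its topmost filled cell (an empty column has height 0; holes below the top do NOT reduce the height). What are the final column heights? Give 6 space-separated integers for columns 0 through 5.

Answer: 0 14 13 13 7 5

Derivation:
Drop 1: O rot1 at col 1 lands with bottom-row=0; cleared 0 line(s) (total 0); column heights now [0 2 2 0 0 0], max=2
Drop 2: T rot1 at col 2 lands with bottom-row=2; cleared 0 line(s) (total 0); column heights now [0 2 5 4 0 0], max=5
Drop 3: J rot0 at col 3 lands with bottom-row=4; cleared 0 line(s) (total 0); column heights now [0 2 5 6 5 5], max=6
Drop 4: S rot3 at col 3 lands with bottom-row=5; cleared 0 line(s) (total 0); column heights now [0 2 5 8 7 5], max=8
Drop 5: I rot3 at col 3 lands with bottom-row=8; cleared 0 line(s) (total 0); column heights now [0 2 5 12 7 5], max=12
Drop 6: J rot0 at col 1 lands with bottom-row=12; cleared 0 line(s) (total 0); column heights now [0 14 13 13 7 5], max=14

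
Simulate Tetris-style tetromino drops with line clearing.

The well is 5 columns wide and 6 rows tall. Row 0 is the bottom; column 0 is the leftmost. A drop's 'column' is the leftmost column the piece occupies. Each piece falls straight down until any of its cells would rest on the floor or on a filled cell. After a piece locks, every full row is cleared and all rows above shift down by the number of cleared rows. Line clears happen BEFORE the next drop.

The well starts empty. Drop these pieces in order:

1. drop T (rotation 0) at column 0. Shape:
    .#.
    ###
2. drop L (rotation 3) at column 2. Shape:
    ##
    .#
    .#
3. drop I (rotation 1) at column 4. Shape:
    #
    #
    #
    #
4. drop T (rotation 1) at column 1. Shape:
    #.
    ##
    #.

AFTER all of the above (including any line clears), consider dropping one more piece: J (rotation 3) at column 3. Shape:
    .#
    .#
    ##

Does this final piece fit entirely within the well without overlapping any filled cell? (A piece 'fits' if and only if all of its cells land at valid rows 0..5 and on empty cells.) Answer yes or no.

Drop 1: T rot0 at col 0 lands with bottom-row=0; cleared 0 line(s) (total 0); column heights now [1 2 1 0 0], max=2
Drop 2: L rot3 at col 2 lands with bottom-row=0; cleared 0 line(s) (total 0); column heights now [1 2 3 3 0], max=3
Drop 3: I rot1 at col 4 lands with bottom-row=0; cleared 1 line(s) (total 1); column heights now [0 1 2 2 3], max=3
Drop 4: T rot1 at col 1 lands with bottom-row=1; cleared 0 line(s) (total 1); column heights now [0 4 3 2 3], max=4
Test piece J rot3 at col 3 (width 2): heights before test = [0 4 3 2 3]; fits = True

Answer: yes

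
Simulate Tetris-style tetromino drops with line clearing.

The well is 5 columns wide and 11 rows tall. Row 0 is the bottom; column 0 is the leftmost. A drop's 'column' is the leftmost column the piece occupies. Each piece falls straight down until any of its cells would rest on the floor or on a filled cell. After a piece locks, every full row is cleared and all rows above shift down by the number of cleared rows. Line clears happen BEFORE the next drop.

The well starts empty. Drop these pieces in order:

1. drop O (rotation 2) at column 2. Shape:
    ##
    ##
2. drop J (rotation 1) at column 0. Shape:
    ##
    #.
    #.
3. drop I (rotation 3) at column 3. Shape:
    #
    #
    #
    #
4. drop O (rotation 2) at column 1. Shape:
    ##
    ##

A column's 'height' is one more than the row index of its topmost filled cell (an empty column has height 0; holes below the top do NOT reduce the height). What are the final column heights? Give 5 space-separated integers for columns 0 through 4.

Answer: 3 5 5 6 0

Derivation:
Drop 1: O rot2 at col 2 lands with bottom-row=0; cleared 0 line(s) (total 0); column heights now [0 0 2 2 0], max=2
Drop 2: J rot1 at col 0 lands with bottom-row=0; cleared 0 line(s) (total 0); column heights now [3 3 2 2 0], max=3
Drop 3: I rot3 at col 3 lands with bottom-row=2; cleared 0 line(s) (total 0); column heights now [3 3 2 6 0], max=6
Drop 4: O rot2 at col 1 lands with bottom-row=3; cleared 0 line(s) (total 0); column heights now [3 5 5 6 0], max=6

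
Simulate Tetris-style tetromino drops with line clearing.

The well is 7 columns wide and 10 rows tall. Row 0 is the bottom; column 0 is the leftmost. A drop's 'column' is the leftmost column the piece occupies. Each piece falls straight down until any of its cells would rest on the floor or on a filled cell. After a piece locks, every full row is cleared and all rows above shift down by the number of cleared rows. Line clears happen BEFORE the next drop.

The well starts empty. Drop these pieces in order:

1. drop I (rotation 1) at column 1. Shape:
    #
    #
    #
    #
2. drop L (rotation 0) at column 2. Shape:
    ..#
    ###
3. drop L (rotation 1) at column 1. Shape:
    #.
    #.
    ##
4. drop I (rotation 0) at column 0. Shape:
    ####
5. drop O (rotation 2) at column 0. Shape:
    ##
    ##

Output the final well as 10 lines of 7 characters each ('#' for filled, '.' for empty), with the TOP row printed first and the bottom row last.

Answer: ##.....
##.....
####...
.#.....
.#.....
.##....
.#.....
.#.....
.#..#..
.####..

Derivation:
Drop 1: I rot1 at col 1 lands with bottom-row=0; cleared 0 line(s) (total 0); column heights now [0 4 0 0 0 0 0], max=4
Drop 2: L rot0 at col 2 lands with bottom-row=0; cleared 0 line(s) (total 0); column heights now [0 4 1 1 2 0 0], max=4
Drop 3: L rot1 at col 1 lands with bottom-row=4; cleared 0 line(s) (total 0); column heights now [0 7 5 1 2 0 0], max=7
Drop 4: I rot0 at col 0 lands with bottom-row=7; cleared 0 line(s) (total 0); column heights now [8 8 8 8 2 0 0], max=8
Drop 5: O rot2 at col 0 lands with bottom-row=8; cleared 0 line(s) (total 0); column heights now [10 10 8 8 2 0 0], max=10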